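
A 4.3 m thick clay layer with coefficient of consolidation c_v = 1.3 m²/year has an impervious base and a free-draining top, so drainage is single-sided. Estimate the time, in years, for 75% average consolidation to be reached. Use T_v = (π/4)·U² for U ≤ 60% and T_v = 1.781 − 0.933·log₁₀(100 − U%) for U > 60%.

t ≈ 6.78 years

Drainage path length: H_d = H = 4.3 m (single drainage).
U > 60%: T_v = 1.781 − 0.933·log₁₀(100 − 75) = 0.47672.
t = T_v·H_d²/c_v = 0.47672×4.3²/1.3 = 6.78 years.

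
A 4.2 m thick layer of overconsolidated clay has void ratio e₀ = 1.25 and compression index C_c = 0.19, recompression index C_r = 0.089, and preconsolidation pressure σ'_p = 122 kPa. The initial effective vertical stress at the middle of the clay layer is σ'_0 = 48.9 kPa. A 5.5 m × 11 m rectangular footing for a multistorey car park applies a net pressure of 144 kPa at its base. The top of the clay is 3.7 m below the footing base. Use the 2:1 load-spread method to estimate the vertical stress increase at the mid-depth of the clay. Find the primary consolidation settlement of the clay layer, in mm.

Mid-depth of clay below the footing base: z = 3.7 + 4.2/2 = 5.8 m.
Stress increase at mid-clay by the 2:1 spreading method:
Δσ = qBL/((B+z)(L+z)) = 144×5.5×11/((5.5+5.8)(11+5.8)) = 45.891 kPa
Final effective stress: σ'_f = 48.9 + 45.891 = 94.791 kPa.
σ'_f = 94.791 ≤ σ'_p = 122 kPa, so the clay remains overconsolidated and only the recompression index applies:
S_c = C_r·H/(1+e₀)·log₁₀(σ'_f/σ'_0) = 0.089×4.2/2.25×log₁₀(94.791/48.9)
    = 0.16614 × 0.28746 = 0.04776 m

S_c ≈ 47.8 mm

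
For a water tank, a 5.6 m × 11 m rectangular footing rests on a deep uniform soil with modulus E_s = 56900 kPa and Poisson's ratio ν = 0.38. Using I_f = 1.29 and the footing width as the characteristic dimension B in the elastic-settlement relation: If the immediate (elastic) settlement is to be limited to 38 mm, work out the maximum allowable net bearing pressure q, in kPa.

q ≈ 350 kPa

S_e = q·B·(1−ν²)/E_s · I_f  ⇒  q = S_e·E_s / (B·(1−ν²)·I_f).
q = 0.038 × 56900 / (5.6 × 0.8556 × 1.29) = 349.8 kPa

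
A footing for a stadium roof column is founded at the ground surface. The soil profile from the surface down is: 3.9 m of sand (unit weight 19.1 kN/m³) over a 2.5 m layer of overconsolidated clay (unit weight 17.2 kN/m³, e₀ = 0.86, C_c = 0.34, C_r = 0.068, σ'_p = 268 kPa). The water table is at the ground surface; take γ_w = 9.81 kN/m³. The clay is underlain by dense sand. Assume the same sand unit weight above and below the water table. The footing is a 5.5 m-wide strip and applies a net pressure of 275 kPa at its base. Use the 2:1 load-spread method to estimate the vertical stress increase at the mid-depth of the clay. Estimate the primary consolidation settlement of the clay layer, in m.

S_c ≈ 0.0562 m

Mid-depth of clay below the ground surface: z = 3.9 + 2.5/2 = 5.15 m.
Total vertical stress at mid-clay: σ_v = 19.1×3.9 + 17.2×1.25 = 95.99 kPa.
Pore pressure: u = 9.81×(5.15 − 0) = 50.522 kPa.
Initial effective stress: σ'_0 = σ_v − u = 95.99 − 50.522 = 45.468 kPa.
Stress increase at mid-clay by the 2:1 spreading method:
Δσ = qB/(B+z) = 275×5.5/(5.5+5.15) = 142.02 kPa
Final effective stress: σ'_f = 45.468 + 142.02 = 187.49 kPa.
σ'_f = 187.49 ≤ σ'_p = 268 kPa, so the clay remains overconsolidated and only the recompression index applies:
S_c = C_r·H/(1+e₀)·log₁₀(σ'_f/σ'_0) = 0.068×2.5/1.86×log₁₀(187.49/45.468)
    = 0.091399 × 0.61527 = 0.05623 m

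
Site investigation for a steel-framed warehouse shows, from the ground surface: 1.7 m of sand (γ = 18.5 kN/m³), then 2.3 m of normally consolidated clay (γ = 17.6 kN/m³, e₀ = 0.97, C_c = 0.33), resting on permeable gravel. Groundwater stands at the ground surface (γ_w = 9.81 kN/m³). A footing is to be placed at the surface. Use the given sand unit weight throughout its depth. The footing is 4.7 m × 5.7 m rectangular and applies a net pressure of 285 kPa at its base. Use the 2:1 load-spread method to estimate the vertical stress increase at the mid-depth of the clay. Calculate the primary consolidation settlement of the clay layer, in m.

Mid-depth of clay below the ground surface: z = 1.7 + 2.3/2 = 2.85 m.
Total vertical stress at mid-clay: σ_v = 18.5×1.7 + 17.6×1.15 = 51.69 kPa.
Pore pressure: u = 9.81×(2.85 − 0) = 27.959 kPa.
Initial effective stress: σ'_0 = σ_v − u = 51.69 − 27.959 = 23.731 kPa.
Stress increase at mid-clay by the 2:1 spreading method:
Δσ = qBL/((B+z)(L+z)) = 285×4.7×5.7/((4.7+2.85)(5.7+2.85)) = 118.28 kPa
Final effective stress: σ'_f = σ'_0 + Δσ = 23.731 + 118.28 = 142.01 kPa.
Normally consolidated clay, so the full stress increment lies on the virgin compression line:
S_c = C_c·H/(1+e₀)·log₁₀(σ'_f/σ'_0) = 0.33×2.3/(1+0.97)×log₁₀(142.01/23.731)
    = 0.38528 × 0.777 = 0.2994 m

S_c ≈ 0.299 m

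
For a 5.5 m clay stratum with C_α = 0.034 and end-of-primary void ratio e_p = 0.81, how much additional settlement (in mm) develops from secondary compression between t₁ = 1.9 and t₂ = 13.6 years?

Secondary compression: S_s = C_α·H/(1+e_p)·log₁₀(t₂/t₁)
S_s = 0.034×5.5/(1+0.81)×log₁₀(13.6/1.9)
    = 0.1033 × 0.8548 = 0.08831 m

S_s ≈ 88.3 mm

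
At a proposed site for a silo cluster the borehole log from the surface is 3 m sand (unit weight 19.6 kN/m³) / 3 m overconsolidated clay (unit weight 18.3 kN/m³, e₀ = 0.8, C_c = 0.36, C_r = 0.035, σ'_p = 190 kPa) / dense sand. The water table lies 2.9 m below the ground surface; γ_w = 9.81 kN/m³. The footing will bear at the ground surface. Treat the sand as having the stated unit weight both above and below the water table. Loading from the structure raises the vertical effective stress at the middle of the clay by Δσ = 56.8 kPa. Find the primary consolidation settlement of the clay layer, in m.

Mid-depth of clay below the ground surface: z = 3 + 3/2 = 4.5 m.
Total vertical stress at mid-clay: σ_v = 19.6×3 + 18.3×1.5 = 86.25 kPa.
Pore pressure: u = 9.81×(4.5 − 2.9) = 15.696 kPa.
Initial effective stress: σ'_0 = σ_v − u = 86.25 − 15.696 = 70.554 kPa.
Final effective stress: σ'_f = 70.554 + 56.8 = 127.35 kPa.
σ'_f = 127.35 ≤ σ'_p = 190 kPa, so the clay remains overconsolidated and only the recompression index applies:
S_c = C_r·H/(1+e₀)·log₁₀(σ'_f/σ'_0) = 0.035×3/1.8×log₁₀(127.35/70.554)
    = 0.058335 × 0.25648 = 0.01496 m

S_c ≈ 0.015 m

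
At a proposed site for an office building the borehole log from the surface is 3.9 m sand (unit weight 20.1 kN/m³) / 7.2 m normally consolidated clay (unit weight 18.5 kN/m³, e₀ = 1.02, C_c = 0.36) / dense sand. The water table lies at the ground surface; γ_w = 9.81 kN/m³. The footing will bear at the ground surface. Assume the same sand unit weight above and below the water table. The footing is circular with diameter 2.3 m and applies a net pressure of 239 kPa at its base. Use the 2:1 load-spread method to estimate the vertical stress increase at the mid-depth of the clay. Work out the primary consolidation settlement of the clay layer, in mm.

Mid-depth of clay below the ground surface: z = 3.9 + 7.2/2 = 7.5 m.
Total vertical stress at mid-clay: σ_v = 20.1×3.9 + 18.5×3.6 = 144.99 kPa.
Pore pressure: u = 9.81×(7.5 − 0) = 73.575 kPa.
Initial effective stress: σ'_0 = σ_v − u = 144.99 − 73.575 = 71.415 kPa.
Stress increase at mid-clay by the 2:1 spreading method:
Δσ ≈ qD²/(D+z)² = 239×2.3²/(2.3+7.5)² = 13.164 kPa
Final effective stress: σ'_f = σ'_0 + Δσ = 71.415 + 13.164 = 84.579 kPa.
Normally consolidated clay, so the full stress increment lies on the virgin compression line:
S_c = C_c·H/(1+e₀)·log₁₀(σ'_f/σ'_0) = 0.36×7.2/(1+1.02)×log₁₀(84.579/71.415)
    = 1.2832 × 0.073473 = 0.09428 m

S_c ≈ 94.3 mm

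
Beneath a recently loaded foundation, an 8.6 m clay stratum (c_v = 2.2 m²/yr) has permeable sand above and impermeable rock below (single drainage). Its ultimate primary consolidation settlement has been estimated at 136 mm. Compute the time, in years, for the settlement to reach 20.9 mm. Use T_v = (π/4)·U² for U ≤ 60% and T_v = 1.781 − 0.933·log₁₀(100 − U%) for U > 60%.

Drainage path length: H_d = H = 8.6 m (single drainage).
U = S(t)/S_ult = 20.9/136 = 0.1537.
U ≤ 60%: T_v = (π/4)·U² = (π/4)×0.15368² = 0.018548.
t = T_v·H_d²/c_v = 0.018548×8.6²/2.2 = 0.6236 years.

t ≈ 0.624 years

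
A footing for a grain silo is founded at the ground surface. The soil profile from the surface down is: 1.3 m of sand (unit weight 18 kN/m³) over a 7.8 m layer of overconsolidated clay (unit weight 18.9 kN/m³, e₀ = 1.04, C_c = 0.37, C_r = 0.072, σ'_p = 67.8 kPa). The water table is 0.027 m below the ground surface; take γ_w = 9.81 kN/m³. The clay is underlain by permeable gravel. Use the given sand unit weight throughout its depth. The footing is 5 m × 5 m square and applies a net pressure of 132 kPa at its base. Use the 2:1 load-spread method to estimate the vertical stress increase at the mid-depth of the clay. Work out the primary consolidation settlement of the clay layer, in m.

S_c ≈ 0.132 m

Mid-depth of clay below the ground surface: z = 1.3 + 7.8/2 = 5.2 m.
Total vertical stress at mid-clay: σ_v = 18×1.3 + 18.9×3.9 = 97.11 kPa.
Pore pressure: u = 9.81×(5.2 − 0.027) = 50.747 kPa.
Initial effective stress: σ'_0 = σ_v − u = 97.11 − 50.747 = 46.363 kPa.
Stress increase at mid-clay by the 2:1 spreading method:
Δσ = qBL/((B+z)(L+z)) = 132×5×5/((5+5.2)(5+5.2)) = 31.719 kPa
Final effective stress: σ'_f = 46.363 + 31.719 = 78.082 kPa.
σ'_f = 78.082 > σ'_p = 67.8 kPa, so the stress path crosses the preconsolidation pressure — recompression up to σ'_p, then virgin compression beyond:
S_c = H/(1+e₀)·[C_r·log₁₀(σ'_p/σ'_0) + C_c·log₁₀(σ'_f/σ'_p)]
    = 7.8/2.04 × [0.072×log₁₀(67.8/46.363) + 0.37×log₁₀(78.082/67.8)]
    = 3.8235 × [0.011884 + 0.022689] = 0.1322 m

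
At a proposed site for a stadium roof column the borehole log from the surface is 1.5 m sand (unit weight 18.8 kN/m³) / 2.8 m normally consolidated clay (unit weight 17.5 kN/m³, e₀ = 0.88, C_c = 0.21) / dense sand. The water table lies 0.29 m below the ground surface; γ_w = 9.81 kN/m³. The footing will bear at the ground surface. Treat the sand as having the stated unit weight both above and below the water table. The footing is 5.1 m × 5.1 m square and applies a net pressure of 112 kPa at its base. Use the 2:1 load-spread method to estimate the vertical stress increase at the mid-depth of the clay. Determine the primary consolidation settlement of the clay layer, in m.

Mid-depth of clay below the ground surface: z = 1.5 + 2.8/2 = 2.9 m.
Total vertical stress at mid-clay: σ_v = 18.8×1.5 + 17.5×1.4 = 52.7 kPa.
Pore pressure: u = 9.81×(2.9 − 0.29) = 25.604 kPa.
Initial effective stress: σ'_0 = σ_v − u = 52.7 − 25.604 = 27.096 kPa.
Stress increase at mid-clay by the 2:1 spreading method:
Δσ = qBL/((B+z)(L+z)) = 112×5.1×5.1/((5.1+2.9)(5.1+2.9)) = 45.517 kPa
Final effective stress: σ'_f = σ'_0 + Δσ = 27.096 + 45.517 = 72.613 kPa.
Normally consolidated clay, so the full stress increment lies on the virgin compression line:
S_c = C_c·H/(1+e₀)·log₁₀(σ'_f/σ'_0) = 0.21×2.8/(1+0.88)×log₁₀(72.613/27.096)
    = 0.31277 × 0.42811 = 0.1339 m

S_c ≈ 0.134 m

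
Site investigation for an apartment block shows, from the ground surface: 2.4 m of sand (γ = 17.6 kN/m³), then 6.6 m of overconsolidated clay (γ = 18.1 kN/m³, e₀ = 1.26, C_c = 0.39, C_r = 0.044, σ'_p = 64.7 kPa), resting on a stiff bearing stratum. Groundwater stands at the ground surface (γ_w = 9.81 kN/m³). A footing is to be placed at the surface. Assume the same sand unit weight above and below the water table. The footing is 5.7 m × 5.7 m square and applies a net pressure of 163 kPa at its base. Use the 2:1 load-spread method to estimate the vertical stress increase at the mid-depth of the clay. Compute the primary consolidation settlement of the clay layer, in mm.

Mid-depth of clay below the ground surface: z = 2.4 + 6.6/2 = 5.7 m.
Total vertical stress at mid-clay: σ_v = 17.6×2.4 + 18.1×3.3 = 101.97 kPa.
Pore pressure: u = 9.81×(5.7 − 0) = 55.917 kPa.
Initial effective stress: σ'_0 = σ_v − u = 101.97 − 55.917 = 46.053 kPa.
Stress increase at mid-clay by the 2:1 spreading method:
Δσ = qBL/((B+z)(L+z)) = 163×5.7×5.7/((5.7+5.7)(5.7+5.7)) = 40.75 kPa
Final effective stress: σ'_f = 46.053 + 40.75 = 86.803 kPa.
σ'_f = 86.803 > σ'_p = 64.7 kPa, so the stress path crosses the preconsolidation pressure — recompression up to σ'_p, then virgin compression beyond:
S_c = H/(1+e₀)·[C_r·log₁₀(σ'_p/σ'_0) + C_c·log₁₀(σ'_f/σ'_p)]
    = 6.6/2.26 × [0.044×log₁₀(64.7/46.053) + 0.39×log₁₀(86.803/64.7)]
    = 2.9204 × [0.0064964 + 0.049776] = 0.1643 m

S_c ≈ 164 mm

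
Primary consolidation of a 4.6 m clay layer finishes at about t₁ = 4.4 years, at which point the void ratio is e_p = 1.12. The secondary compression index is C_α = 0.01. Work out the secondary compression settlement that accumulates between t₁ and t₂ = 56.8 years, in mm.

S_s ≈ 24.1 mm

Secondary compression: S_s = C_α·H/(1+e_p)·log₁₀(t₂/t₁)
S_s = 0.01×4.6/(1+1.12)×log₁₀(56.8/4.4)
    = 0.0217 × 1.111 = 0.0241 m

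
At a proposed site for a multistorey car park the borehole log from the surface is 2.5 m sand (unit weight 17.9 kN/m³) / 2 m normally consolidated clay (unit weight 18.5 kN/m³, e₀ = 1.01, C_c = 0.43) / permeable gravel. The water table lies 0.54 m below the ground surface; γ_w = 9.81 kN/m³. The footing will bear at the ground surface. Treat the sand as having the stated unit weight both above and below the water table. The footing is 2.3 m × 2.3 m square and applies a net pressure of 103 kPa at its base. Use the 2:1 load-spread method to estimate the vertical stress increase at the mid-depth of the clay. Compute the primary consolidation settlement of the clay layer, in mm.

Mid-depth of clay below the ground surface: z = 2.5 + 2/2 = 3.5 m.
Total vertical stress at mid-clay: σ_v = 17.9×2.5 + 18.5×1 = 63.25 kPa.
Pore pressure: u = 9.81×(3.5 − 0.54) = 29.038 kPa.
Initial effective stress: σ'_0 = σ_v − u = 63.25 − 29.038 = 34.212 kPa.
Stress increase at mid-clay by the 2:1 spreading method:
Δσ = qBL/((B+z)(L+z)) = 103×2.3×2.3/((2.3+3.5)(2.3+3.5)) = 16.197 kPa
Final effective stress: σ'_f = σ'_0 + Δσ = 34.212 + 16.197 = 50.409 kPa.
Normally consolidated clay, so the full stress increment lies on the virgin compression line:
S_c = C_c·H/(1+e₀)·log₁₀(σ'_f/σ'_0) = 0.43×2/(1+1.01)×log₁₀(50.409/34.212)
    = 0.42786 × 0.16833 = 0.07202 m

S_c ≈ 72 mm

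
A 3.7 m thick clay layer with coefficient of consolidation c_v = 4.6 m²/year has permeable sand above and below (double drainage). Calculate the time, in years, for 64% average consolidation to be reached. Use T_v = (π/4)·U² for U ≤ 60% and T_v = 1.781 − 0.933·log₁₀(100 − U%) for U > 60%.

t ≈ 0.245 years

Drainage path length: H_d = H/2 = 1.85 m (double drainage).
U > 60%: T_v = 1.781 − 0.933·log₁₀(100 − 64) = 0.32897.
t = T_v·H_d²/c_v = 0.32897×1.85²/4.6 = 0.2448 years.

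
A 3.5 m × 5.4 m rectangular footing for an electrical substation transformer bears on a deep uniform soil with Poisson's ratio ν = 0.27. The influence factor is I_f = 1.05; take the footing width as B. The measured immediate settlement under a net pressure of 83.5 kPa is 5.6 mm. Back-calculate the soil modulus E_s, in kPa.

E_s ≈ 50800 kPa

S_e = q·B·(1−ν²)/E_s · I_f  ⇒  E_s = q·B·(1−ν²)·I_f / S_e.
E_s = 83.5 × 3.5 × 0.9271 × 1.05 / 0.0056 = 50800 kPa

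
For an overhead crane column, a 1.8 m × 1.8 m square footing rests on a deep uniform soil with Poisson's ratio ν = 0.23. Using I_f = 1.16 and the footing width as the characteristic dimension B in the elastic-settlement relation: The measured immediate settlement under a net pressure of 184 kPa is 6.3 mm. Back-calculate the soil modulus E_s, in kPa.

E_s ≈ 57800 kPa

S_e = q·B·(1−ν²)/E_s · I_f  ⇒  E_s = q·B·(1−ν²)·I_f / S_e.
E_s = 184 × 1.8 × 0.9471 × 1.16 / 0.0063 = 57760 kPa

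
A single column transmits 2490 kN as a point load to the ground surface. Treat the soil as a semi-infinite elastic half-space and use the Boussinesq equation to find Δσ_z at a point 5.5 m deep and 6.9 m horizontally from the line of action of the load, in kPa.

Boussinesq vertical stress below a point load on an elastic half-space:
Δσ_z = 3P/(2πz²) · [1 + (r/z)²]^(−5/2)
r/z = 6.9/5.5 = 1.2545; [1+(r/z)²]^(−5/2) = 0.094087.
Δσ_z = 3×2490/(2π×5.5²) × 0.094087 = 39.302 × 0.094087 = 3.698 kPa

Δσ_z ≈ 3.7 kPa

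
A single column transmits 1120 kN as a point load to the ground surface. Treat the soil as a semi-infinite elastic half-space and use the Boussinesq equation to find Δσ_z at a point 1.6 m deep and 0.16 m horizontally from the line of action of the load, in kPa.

Δσ_z ≈ 204 kPa

Boussinesq vertical stress below a point load on an elastic half-space:
Δσ_z = 3P/(2πz²) · [1 + (r/z)²]^(−5/2)
r/z = 0.16/1.6 = 0.1; [1+(r/z)²]^(−5/2) = 0.97543.
Δσ_z = 3×1120/(2π×1.6²) × 0.97543 = 208.89 × 0.97543 = 203.8 kPa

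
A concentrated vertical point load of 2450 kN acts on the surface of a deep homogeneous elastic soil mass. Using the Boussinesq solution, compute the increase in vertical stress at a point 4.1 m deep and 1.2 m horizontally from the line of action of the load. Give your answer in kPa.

Boussinesq vertical stress below a point load on an elastic half-space:
Δσ_z = 3P/(2πz²) · [1 + (r/z)²]^(−5/2)
r/z = 1.2/4.1 = 0.29268; [1+(r/z)²]^(−5/2) = 0.81426.
Δσ_z = 3×2450/(2π×4.1²) × 0.81426 = 69.589 × 0.81426 = 56.66 kPa

Δσ_z ≈ 56.7 kPa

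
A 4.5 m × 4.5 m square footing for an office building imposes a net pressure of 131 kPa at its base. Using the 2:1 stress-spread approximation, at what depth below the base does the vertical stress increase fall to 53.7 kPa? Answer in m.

z ≈ 2.53 m

2:1 spreading — at depth z the loaded area has grown by z in each plan dimension:
qB²/(B+z)² = Δσ_z ⇒ z = B(√(q/Δσ_z) − 1) = 4.5×(√(131/53.7) − 1) = 2.528 m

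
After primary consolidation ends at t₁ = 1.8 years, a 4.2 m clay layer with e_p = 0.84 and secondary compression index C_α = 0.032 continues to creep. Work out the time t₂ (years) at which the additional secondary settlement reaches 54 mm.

t₂ ≈ 9.88 years

S_s = C_α·H/(1+e_p)·log₁₀(t₂/t₁) ⇒ log₁₀(t₂/t₁) = S_s·(1+e_p)/(C_α·H).
log₁₀(t₂/t₁) = 0.054 × (1+0.84) / (0.032×4.2) = 0.7393
t₂ = t₁ × 10^0.7393 = 1.8 × 5.486 = 9.875 years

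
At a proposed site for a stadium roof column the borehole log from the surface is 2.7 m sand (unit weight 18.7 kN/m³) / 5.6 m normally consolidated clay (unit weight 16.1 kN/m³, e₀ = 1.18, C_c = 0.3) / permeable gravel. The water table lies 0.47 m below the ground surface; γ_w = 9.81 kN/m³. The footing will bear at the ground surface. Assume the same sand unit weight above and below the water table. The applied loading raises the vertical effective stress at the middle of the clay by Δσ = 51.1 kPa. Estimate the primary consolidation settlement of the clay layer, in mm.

S_c ≈ 249 mm

Mid-depth of clay below the ground surface: z = 2.7 + 5.6/2 = 5.5 m.
Total vertical stress at mid-clay: σ_v = 18.7×2.7 + 16.1×2.8 = 95.57 kPa.
Pore pressure: u = 9.81×(5.5 − 0.47) = 49.344 kPa.
Initial effective stress: σ'_0 = σ_v − u = 95.57 − 49.344 = 46.226 kPa.
Final effective stress: σ'_f = σ'_0 + Δσ = 46.226 + 51.1 = 97.326 kPa.
Normally consolidated clay, so the full stress increment lies on the virgin compression line:
S_c = C_c·H/(1+e₀)·log₁₀(σ'_f/σ'_0) = 0.3×5.6/(1+1.18)×log₁₀(97.326/46.226)
    = 0.77064 × 0.32334 = 0.2492 m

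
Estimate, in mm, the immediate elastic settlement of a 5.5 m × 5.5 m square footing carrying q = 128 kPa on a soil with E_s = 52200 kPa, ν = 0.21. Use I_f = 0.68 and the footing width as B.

Immediate (elastic) settlement: S_e = q·B·(1−ν²)/E_s · I_f.
S_e = 128 × 5.5 × (1 − 0.21²) / 52200 × 0.68
    = 128 × 5.5 × 0.9559 / 52200 × 0.68
    = 0.008766 m = 8.766 mm

S_e ≈ 8.77 mm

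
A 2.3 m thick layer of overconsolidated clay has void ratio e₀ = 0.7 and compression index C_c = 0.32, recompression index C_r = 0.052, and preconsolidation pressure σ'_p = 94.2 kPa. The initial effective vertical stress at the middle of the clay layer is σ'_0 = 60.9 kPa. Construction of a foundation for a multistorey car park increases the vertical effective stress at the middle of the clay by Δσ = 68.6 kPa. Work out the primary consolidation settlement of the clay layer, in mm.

Final effective stress: σ'_f = 60.9 + 68.6 = 129.5 kPa.
σ'_f = 129.5 > σ'_p = 94.2 kPa, so the stress path crosses the preconsolidation pressure — recompression up to σ'_p, then virgin compression beyond:
S_c = H/(1+e₀)·[C_r·log₁₀(σ'_p/σ'_0) + C_c·log₁₀(σ'_f/σ'_p)]
    = 2.3/1.7 × [0.052×log₁₀(94.2/60.9) + 0.32×log₁₀(129.5/94.2)]
    = 1.3529 × [0.0098505 + 0.04423] = 0.07317 m

S_c ≈ 73.2 mm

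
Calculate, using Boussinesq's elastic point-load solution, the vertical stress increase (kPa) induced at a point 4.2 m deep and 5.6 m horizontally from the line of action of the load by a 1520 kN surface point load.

Δσ_z ≈ 3.2 kPa

Boussinesq vertical stress below a point load on an elastic half-space:
Δσ_z = 3P/(2πz²) · [1 + (r/z)²]^(−5/2)
r/z = 5.6/4.2 = 1.3333; [1+(r/z)²]^(−5/2) = 0.07776.
Δσ_z = 3×1520/(2π×4.2²) × 0.07776 = 41.142 × 0.07776 = 3.199 kPa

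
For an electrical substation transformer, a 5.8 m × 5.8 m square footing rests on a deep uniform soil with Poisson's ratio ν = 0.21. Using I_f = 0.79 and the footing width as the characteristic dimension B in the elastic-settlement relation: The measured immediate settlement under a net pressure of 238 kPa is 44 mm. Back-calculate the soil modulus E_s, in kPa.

S_e = q·B·(1−ν²)/E_s · I_f  ⇒  E_s = q·B·(1−ν²)·I_f / S_e.
E_s = 238 × 5.8 × 0.9559 × 0.79 / 0.044 = 23690 kPa

E_s ≈ 23700 kPa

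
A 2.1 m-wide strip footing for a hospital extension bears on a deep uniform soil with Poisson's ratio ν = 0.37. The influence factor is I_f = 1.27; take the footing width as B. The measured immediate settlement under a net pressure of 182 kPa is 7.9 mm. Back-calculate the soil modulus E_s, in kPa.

S_e = q·B·(1−ν²)/E_s · I_f  ⇒  E_s = q·B·(1−ν²)·I_f / S_e.
E_s = 182 × 2.1 × 0.8631 × 1.27 / 0.0079 = 53030 kPa

E_s ≈ 53000 kPa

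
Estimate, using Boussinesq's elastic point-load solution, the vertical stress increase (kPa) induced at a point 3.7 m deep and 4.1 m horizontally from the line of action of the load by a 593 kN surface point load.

Boussinesq vertical stress below a point load on an elastic half-space:
Δσ_z = 3P/(2πz²) · [1 + (r/z)²]^(−5/2)
r/z = 4.1/3.7 = 1.1081; [1+(r/z)²]^(−5/2) = 0.13498.
Δσ_z = 3×593/(2π×3.7²) × 0.13498 = 20.682 × 0.13498 = 2.792 kPa

Δσ_z ≈ 2.79 kPa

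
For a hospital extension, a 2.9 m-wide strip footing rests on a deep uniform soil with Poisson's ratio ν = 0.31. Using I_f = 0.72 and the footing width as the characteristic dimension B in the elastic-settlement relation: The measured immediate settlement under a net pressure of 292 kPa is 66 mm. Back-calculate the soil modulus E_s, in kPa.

E_s ≈ 8350 kPa

S_e = q·B·(1−ν²)/E_s · I_f  ⇒  E_s = q·B·(1−ν²)·I_f / S_e.
E_s = 292 × 2.9 × 0.9039 × 0.72 / 0.066 = 8350 kPa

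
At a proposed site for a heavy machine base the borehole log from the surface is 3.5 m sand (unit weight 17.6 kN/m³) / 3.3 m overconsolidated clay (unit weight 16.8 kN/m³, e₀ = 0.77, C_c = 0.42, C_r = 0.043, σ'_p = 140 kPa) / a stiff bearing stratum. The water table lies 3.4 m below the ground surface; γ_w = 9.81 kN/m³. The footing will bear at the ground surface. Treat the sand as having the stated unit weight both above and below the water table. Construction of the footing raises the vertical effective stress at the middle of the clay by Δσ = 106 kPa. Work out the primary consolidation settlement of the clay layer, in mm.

S_c ≈ 105 mm

Mid-depth of clay below the ground surface: z = 3.5 + 3.3/2 = 5.15 m.
Total vertical stress at mid-clay: σ_v = 17.6×3.5 + 16.8×1.65 = 89.32 kPa.
Pore pressure: u = 9.81×(5.15 − 3.4) = 17.168 kPa.
Initial effective stress: σ'_0 = σ_v − u = 89.32 − 17.168 = 72.152 kPa.
Final effective stress: σ'_f = 72.152 + 106 = 178.15 kPa.
σ'_f = 178.15 > σ'_p = 140 kPa, so the stress path crosses the preconsolidation pressure — recompression up to σ'_p, then virgin compression beyond:
S_c = H/(1+e₀)·[C_r·log₁₀(σ'_p/σ'_0) + C_c·log₁₀(σ'_f/σ'_p)]
    = 3.3/1.77 × [0.043×log₁₀(140/72.152) + 0.42×log₁₀(178.15/140)]
    = 1.8644 × [0.012379 + 0.043956] = 0.105 m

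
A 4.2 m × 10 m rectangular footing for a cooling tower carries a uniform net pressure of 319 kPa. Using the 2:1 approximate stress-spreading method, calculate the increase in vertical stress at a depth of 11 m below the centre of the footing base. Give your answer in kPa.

Δσ_z ≈ 42 kPa

By the 2:1 method the load spreads at 1 horizontal : 2 vertical, so at depth z the loaded area has grown by z in each plan dimension:
Δσ = qBL/((B+z)(L+z)) = 319×4.2×10/((4.2+11)(10+11)) = 41.974 kPa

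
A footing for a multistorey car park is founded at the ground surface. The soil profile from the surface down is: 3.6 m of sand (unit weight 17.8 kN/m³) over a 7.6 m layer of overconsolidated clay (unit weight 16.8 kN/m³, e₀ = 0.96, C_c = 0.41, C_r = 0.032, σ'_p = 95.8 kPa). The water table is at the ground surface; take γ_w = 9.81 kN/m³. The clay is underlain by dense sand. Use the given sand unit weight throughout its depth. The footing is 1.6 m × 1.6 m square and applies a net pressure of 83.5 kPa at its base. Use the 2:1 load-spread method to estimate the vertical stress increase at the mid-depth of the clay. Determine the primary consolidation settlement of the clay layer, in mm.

Mid-depth of clay below the ground surface: z = 3.6 + 7.6/2 = 7.4 m.
Total vertical stress at mid-clay: σ_v = 17.8×3.6 + 16.8×3.8 = 127.92 kPa.
Pore pressure: u = 9.81×(7.4 − 0) = 72.594 kPa.
Initial effective stress: σ'_0 = σ_v − u = 127.92 − 72.594 = 55.326 kPa.
Stress increase at mid-clay by the 2:1 spreading method:
Δσ = qBL/((B+z)(L+z)) = 83.5×1.6×1.6/((1.6+7.4)(1.6+7.4)) = 2.639 kPa
Final effective stress: σ'_f = 55.326 + 2.639 = 57.965 kPa.
σ'_f = 57.965 ≤ σ'_p = 95.8 kPa, so the clay remains overconsolidated and only the recompression index applies:
S_c = C_r·H/(1+e₀)·log₁₀(σ'_f/σ'_0) = 0.032×7.6/1.96×log₁₀(57.965/55.326)
    = 0.12408 × 0.020237 = 0.002511 m

S_c ≈ 2.51 mm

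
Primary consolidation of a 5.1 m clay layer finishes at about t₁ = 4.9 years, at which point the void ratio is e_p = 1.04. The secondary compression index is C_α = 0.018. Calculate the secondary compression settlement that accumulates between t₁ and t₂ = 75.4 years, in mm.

S_s ≈ 53.4 mm

Secondary compression: S_s = C_α·H/(1+e_p)·log₁₀(t₂/t₁)
S_s = 0.018×5.1/(1+1.04)×log₁₀(75.4/4.9)
    = 0.045 × 1.187 = 0.05342 m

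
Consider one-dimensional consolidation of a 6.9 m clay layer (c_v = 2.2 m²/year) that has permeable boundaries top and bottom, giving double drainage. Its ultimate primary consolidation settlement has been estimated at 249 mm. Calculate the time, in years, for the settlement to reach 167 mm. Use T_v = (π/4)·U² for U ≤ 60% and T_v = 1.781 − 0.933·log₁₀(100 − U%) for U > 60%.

t ≈ 1.98 years

Drainage path length: H_d = H/2 = 3.45 m (double drainage).
U = S(t)/S_ult = 167/249 = 0.6707.
U > 60%: T_v = 1.781 − 0.933·log₁₀(100 − 67.068) = 0.36507.
t = T_v·H_d²/c_v = 0.36507×3.45²/2.2 = 1.975 years.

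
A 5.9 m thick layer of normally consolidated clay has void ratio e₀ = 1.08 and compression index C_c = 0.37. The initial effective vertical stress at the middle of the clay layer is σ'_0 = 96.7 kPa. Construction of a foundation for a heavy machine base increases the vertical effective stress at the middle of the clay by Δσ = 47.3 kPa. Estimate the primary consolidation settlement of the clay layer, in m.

S_c ≈ 0.182 m

Final effective stress: σ'_f = σ'_0 + Δσ = 96.7 + 47.3 = 144 kPa.
Normally consolidated clay, so the full stress increment lies on the virgin compression line:
S_c = C_c·H/(1+e₀)·log₁₀(σ'_f/σ'_0) = 0.37×5.9/(1+1.08)×log₁₀(144/96.7)
    = 1.0495 × 0.17294 = 0.1815 m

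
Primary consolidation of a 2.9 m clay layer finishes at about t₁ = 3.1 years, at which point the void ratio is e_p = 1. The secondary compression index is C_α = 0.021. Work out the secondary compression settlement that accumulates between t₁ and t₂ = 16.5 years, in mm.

S_s ≈ 22.1 mm

Secondary compression: S_s = C_α·H/(1+e_p)·log₁₀(t₂/t₁)
S_s = 0.021×2.9/(1+1)×log₁₀(16.5/3.1)
    = 0.03045 × 0.7261 = 0.02211 m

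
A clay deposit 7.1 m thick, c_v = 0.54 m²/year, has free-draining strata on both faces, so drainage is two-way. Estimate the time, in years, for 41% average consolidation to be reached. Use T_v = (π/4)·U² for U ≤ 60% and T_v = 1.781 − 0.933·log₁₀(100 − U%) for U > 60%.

Drainage path length: H_d = H/2 = 3.55 m (double drainage).
U ≤ 60%: T_v = (π/4)·U² = (π/4)×0.41² = 0.13203.
t = T_v·H_d²/c_v = 0.13203×3.55²/0.54 = 3.081 years.

t ≈ 3.08 years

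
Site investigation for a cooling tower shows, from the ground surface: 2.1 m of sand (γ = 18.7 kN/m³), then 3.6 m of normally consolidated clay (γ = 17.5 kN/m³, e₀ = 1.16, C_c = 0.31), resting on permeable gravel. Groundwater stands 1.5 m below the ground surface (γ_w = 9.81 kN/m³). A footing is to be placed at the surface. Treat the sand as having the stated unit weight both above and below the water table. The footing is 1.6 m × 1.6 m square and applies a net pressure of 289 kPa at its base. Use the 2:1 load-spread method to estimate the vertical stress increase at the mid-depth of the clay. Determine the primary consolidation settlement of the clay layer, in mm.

S_c ≈ 93.6 mm

Mid-depth of clay below the ground surface: z = 2.1 + 3.6/2 = 3.9 m.
Total vertical stress at mid-clay: σ_v = 18.7×2.1 + 17.5×1.8 = 70.77 kPa.
Pore pressure: u = 9.81×(3.9 − 1.5) = 23.544 kPa.
Initial effective stress: σ'_0 = σ_v − u = 70.77 − 23.544 = 47.226 kPa.
Stress increase at mid-clay by the 2:1 spreading method:
Δσ = qBL/((B+z)(L+z)) = 289×1.6×1.6/((1.6+3.9)(1.6+3.9)) = 24.458 kPa
Final effective stress: σ'_f = σ'_0 + Δσ = 47.226 + 24.458 = 71.684 kPa.
Normally consolidated clay, so the full stress increment lies on the virgin compression line:
S_c = C_c·H/(1+e₀)·log₁₀(σ'_f/σ'_0) = 0.31×3.6/(1+1.16)×log₁₀(71.684/47.226)
    = 0.51667 × 0.18124 = 0.09364 m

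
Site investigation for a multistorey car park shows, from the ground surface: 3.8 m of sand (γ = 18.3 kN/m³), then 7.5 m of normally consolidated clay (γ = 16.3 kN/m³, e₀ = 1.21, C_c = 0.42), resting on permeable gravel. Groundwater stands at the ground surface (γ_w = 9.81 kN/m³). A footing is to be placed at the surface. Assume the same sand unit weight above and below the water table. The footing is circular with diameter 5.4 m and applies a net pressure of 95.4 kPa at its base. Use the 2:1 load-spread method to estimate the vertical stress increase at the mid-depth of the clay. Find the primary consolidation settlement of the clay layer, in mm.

S_c ≈ 159 mm

Mid-depth of clay below the ground surface: z = 3.8 + 7.5/2 = 7.55 m.
Total vertical stress at mid-clay: σ_v = 18.3×3.8 + 16.3×3.75 = 130.67 kPa.
Pore pressure: u = 9.81×(7.55 − 0) = 74.066 kPa.
Initial effective stress: σ'_0 = σ_v − u = 130.67 − 74.066 = 56.604 kPa.
Stress increase at mid-clay by the 2:1 spreading method:
Δσ ≈ qD²/(D+z)² = 95.4×5.4²/(5.4+7.55)² = 16.588 kPa
Final effective stress: σ'_f = σ'_0 + Δσ = 56.604 + 16.588 = 73.192 kPa.
Normally consolidated clay, so the full stress increment lies on the virgin compression line:
S_c = C_c·H/(1+e₀)·log₁₀(σ'_f/σ'_0) = 0.42×7.5/(1+1.21)×log₁₀(73.192/56.604)
    = 1.4253 × 0.11162 = 0.1591 m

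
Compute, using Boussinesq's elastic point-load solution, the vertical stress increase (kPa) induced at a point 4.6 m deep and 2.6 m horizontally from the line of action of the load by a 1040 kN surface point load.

Boussinesq vertical stress below a point load on an elastic half-space:
Δσ_z = 3P/(2πz²) · [1 + (r/z)²]^(−5/2)
r/z = 2.6/4.6 = 0.56522; [1+(r/z)²]^(−5/2) = 0.50004.
Δσ_z = 3×1040/(2π×4.6²) × 0.50004 = 23.467 × 0.50004 = 11.73 kPa

Δσ_z ≈ 11.7 kPa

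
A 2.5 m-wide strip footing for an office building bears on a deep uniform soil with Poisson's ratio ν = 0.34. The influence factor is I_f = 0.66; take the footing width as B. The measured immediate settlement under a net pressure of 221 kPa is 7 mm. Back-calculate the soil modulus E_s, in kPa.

S_e = q·B·(1−ν²)/E_s · I_f  ⇒  E_s = q·B·(1−ν²)·I_f / S_e.
E_s = 221 × 2.5 × 0.8844 × 0.66 / 0.007 = 46070 kPa

E_s ≈ 46100 kPa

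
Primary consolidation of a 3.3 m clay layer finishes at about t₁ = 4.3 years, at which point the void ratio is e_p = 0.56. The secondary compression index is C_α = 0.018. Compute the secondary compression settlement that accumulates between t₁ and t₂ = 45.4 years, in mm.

Secondary compression: S_s = C_α·H/(1+e_p)·log₁₀(t₂/t₁)
S_s = 0.018×3.3/(1+0.56)×log₁₀(45.4/4.3)
    = 0.03808 × 1.024 = 0.03898 m

S_s ≈ 39 mm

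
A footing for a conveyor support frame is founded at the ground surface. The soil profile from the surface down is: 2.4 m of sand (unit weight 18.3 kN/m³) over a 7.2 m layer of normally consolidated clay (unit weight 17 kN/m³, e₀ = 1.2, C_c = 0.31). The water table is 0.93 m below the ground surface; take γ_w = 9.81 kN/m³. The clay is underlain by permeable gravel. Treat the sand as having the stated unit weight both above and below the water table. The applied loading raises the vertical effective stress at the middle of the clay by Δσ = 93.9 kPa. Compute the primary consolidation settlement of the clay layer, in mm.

S_c ≈ 437 mm

Mid-depth of clay below the ground surface: z = 2.4 + 7.2/2 = 6 m.
Total vertical stress at mid-clay: σ_v = 18.3×2.4 + 17×3.6 = 105.12 kPa.
Pore pressure: u = 9.81×(6 − 0.93) = 49.737 kPa.
Initial effective stress: σ'_0 = σ_v − u = 105.12 − 49.737 = 55.383 kPa.
Final effective stress: σ'_f = σ'_0 + Δσ = 55.383 + 93.9 = 149.28 kPa.
Normally consolidated clay, so the full stress increment lies on the virgin compression line:
S_c = C_c·H/(1+e₀)·log₁₀(σ'_f/σ'_0) = 0.31×7.2/(1+1.2)×log₁₀(149.28/55.383)
    = 1.0145 × 0.43063 = 0.4369 m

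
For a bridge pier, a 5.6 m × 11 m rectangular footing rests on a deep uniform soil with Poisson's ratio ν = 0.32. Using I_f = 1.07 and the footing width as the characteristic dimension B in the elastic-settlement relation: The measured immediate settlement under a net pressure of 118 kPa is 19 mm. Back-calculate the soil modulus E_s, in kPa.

S_e = q·B·(1−ν²)/E_s · I_f  ⇒  E_s = q·B·(1−ν²)·I_f / S_e.
E_s = 118 × 5.6 × 0.8976 × 1.07 / 0.019 = 33400 kPa

E_s ≈ 33400 kPa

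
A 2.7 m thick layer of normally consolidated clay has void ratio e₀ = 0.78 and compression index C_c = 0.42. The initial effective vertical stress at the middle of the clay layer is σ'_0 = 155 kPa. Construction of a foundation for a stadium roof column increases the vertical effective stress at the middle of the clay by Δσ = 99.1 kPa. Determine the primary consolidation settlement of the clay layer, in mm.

Final effective stress: σ'_f = σ'_0 + Δσ = 155 + 99.1 = 254.1 kPa.
Normally consolidated clay, so the full stress increment lies on the virgin compression line:
S_c = C_c·H/(1+e₀)·log₁₀(σ'_f/σ'_0) = 0.42×2.7/(1+0.78)×log₁₀(254.1/155)
    = 0.63708 × 0.21467 = 0.1368 m

S_c ≈ 137 mm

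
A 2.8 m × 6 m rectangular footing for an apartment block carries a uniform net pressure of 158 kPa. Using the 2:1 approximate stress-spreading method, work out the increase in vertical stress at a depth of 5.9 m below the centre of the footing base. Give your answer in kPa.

By the 2:1 method the load spreads at 1 horizontal : 2 vertical, so at depth z the loaded area has grown by z in each plan dimension:
Δσ = qBL/((B+z)(L+z)) = 158×2.8×6/((2.8+5.9)(6+5.9)) = 25.639 kPa

Δσ_z ≈ 25.6 kPa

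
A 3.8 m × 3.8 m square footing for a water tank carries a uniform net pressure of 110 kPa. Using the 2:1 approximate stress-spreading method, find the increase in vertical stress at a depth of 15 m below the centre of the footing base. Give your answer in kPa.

By the 2:1 method the load spreads at 1 horizontal : 2 vertical, so at depth z the loaded area has grown by z in each plan dimension:
Δσ = qBL/((B+z)(L+z)) = 110×3.8×3.8/((3.8+15)(3.8+15)) = 4.4941 kPa

Δσ_z ≈ 4.49 kPa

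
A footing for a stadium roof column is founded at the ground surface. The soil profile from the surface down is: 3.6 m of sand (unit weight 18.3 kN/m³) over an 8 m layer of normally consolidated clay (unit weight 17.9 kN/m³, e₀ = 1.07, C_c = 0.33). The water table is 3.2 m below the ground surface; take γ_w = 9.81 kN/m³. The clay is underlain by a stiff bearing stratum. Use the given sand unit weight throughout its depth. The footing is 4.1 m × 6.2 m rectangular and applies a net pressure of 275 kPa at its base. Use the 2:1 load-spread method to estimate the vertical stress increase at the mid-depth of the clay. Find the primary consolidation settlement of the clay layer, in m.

S_c ≈ 0.209 m

Mid-depth of clay below the ground surface: z = 3.6 + 8/2 = 7.6 m.
Total vertical stress at mid-clay: σ_v = 18.3×3.6 + 17.9×4 = 137.48 kPa.
Pore pressure: u = 9.81×(7.6 − 3.2) = 43.164 kPa.
Initial effective stress: σ'_0 = σ_v − u = 137.48 − 43.164 = 94.316 kPa.
Stress increase at mid-clay by the 2:1 spreading method:
Δσ = qBL/((B+z)(L+z)) = 275×4.1×6.2/((4.1+7.6)(6.2+7.6)) = 43.296 kPa
Final effective stress: σ'_f = σ'_0 + Δσ = 94.316 + 43.296 = 137.61 kPa.
Normally consolidated clay, so the full stress increment lies on the virgin compression line:
S_c = C_c·H/(1+e₀)·log₁₀(σ'_f/σ'_0) = 0.33×8/(1+1.07)×log₁₀(137.61/94.316)
    = 1.2754 × 0.16406 = 0.2092 m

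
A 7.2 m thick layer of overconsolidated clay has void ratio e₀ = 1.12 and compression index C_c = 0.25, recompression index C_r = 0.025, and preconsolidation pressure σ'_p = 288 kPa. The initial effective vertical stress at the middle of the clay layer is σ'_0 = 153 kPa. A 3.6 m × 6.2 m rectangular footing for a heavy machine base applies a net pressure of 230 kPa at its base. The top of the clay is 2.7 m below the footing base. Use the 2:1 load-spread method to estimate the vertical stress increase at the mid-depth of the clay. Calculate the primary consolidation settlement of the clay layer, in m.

S_c ≈ 0.00885 m

Mid-depth of clay below the footing base: z = 2.7 + 7.2/2 = 6.3 m.
Stress increase at mid-clay by the 2:1 spreading method:
Δσ = qBL/((B+z)(L+z)) = 230×3.6×6.2/((3.6+6.3)(6.2+6.3)) = 41.484 kPa
Final effective stress: σ'_f = 153 + 41.484 = 194.48 kPa.
σ'_f = 194.48 ≤ σ'_p = 288 kPa, so the clay remains overconsolidated and only the recompression index applies:
S_c = C_r·H/(1+e₀)·log₁₀(σ'_f/σ'_0) = 0.025×7.2/2.12×log₁₀(194.48/153)
    = 0.084905 × 0.10418 = 0.008845 m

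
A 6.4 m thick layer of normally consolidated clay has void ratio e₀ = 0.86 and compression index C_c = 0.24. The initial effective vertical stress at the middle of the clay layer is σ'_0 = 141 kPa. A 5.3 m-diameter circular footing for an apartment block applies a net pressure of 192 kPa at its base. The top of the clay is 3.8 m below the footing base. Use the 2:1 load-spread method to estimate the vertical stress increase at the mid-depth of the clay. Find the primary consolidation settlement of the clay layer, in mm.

Mid-depth of clay below the footing base: z = 3.8 + 6.4/2 = 7 m.
Stress increase at mid-clay by the 2:1 spreading method:
Δσ ≈ qD²/(D+z)² = 192×5.3²/(5.3+7)² = 35.649 kPa
Final effective stress: σ'_f = σ'_0 + Δσ = 141 + 35.649 = 176.65 kPa.
Normally consolidated clay, so the full stress increment lies on the virgin compression line:
S_c = C_c·H/(1+e₀)·log₁₀(σ'_f/σ'_0) = 0.24×6.4/(1+0.86)×log₁₀(176.65/141)
    = 0.82581 × 0.097895 = 0.08084 m

S_c ≈ 80.8 mm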